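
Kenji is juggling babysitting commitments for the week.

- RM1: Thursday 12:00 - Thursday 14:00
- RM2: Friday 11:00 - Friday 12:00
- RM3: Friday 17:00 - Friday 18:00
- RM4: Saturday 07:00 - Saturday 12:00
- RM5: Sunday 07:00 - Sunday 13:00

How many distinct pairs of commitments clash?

0

Check each pair: they overlap iff neither finishes before the other starts.
Sorted by start: RM1, RM2, RM3, RM4, RM5.
RM2 starts after RM1 ends, so RM1 has no further overlaps.
RM3 starts after RM2 ends, so RM2 has no further overlaps.
RM4 starts after RM3 ends, so RM3 has no further overlaps.
RM5 starts after RM4 ends.
No pair overlaps.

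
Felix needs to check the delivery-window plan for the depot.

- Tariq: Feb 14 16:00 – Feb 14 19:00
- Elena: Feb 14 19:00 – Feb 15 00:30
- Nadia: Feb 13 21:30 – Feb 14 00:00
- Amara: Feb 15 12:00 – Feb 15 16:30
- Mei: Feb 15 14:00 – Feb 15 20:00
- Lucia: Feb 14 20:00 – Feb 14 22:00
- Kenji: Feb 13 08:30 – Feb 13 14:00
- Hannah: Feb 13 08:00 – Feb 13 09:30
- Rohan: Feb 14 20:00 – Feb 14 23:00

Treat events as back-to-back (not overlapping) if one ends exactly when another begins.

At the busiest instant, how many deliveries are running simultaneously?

3

Walk through starts and ends in time order (an end at T is processed before a start at T):
Feb 13 08:00 start Hannah → 1
Feb 13 08:30 start Kenji → 2
Feb 13 09:30 end Hannah → 1
Feb 13 14:00 end Kenji → 0
Feb 13 21:30 start Nadia → 1
Feb 14 00:00 end Nadia → 0
Feb 14 16:00 start Tariq → 1
Feb 14 19:00 end Tariq → 0
Feb 14 19:00 start Elena → 1
Feb 14 20:00 start Lucia → 2
Feb 14 20:00 start Rohan → 3
Feb 14 22:00 end Lucia → 2
Feb 14 23:00 end Rohan → 1
Feb 15 00:30 end Elena → 0
Feb 15 12:00 start Amara → 1
Feb 15 14:00 start Mei → 2
Feb 15 16:30 end Amara → 1
Feb 15 20:00 end Mei → 0
Peak is 3, at Feb 14 20:00 (Elena, Lucia, Rohan).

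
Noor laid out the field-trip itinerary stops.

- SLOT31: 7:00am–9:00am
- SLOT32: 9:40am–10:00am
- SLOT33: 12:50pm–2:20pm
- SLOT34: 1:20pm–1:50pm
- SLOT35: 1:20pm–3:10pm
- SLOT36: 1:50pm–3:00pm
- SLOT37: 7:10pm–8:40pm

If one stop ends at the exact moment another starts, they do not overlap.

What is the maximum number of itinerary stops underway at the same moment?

3

Sweep the timeline, counting +1 at each start and −1 at each end (ends before starts at a tie):
7:00am start SLOT31 → 1
9:00am end SLOT31 → 0
9:40am start SLOT32 → 1
10:00am end SLOT32 → 0
12:50pm start SLOT33 → 1
1:20pm start SLOT34 → 2
1:20pm start SLOT35 → 3
1:50pm end SLOT34 → 2
1:50pm start SLOT36 → 3
2:20pm end SLOT33 → 2
3:00pm end SLOT36 → 1
3:10pm end SLOT35 → 0
7:10pm start SLOT37 → 1
8:40pm end SLOT37 → 0
Peak is 3, at 1:20pm (SLOT33, SLOT34, SLOT35).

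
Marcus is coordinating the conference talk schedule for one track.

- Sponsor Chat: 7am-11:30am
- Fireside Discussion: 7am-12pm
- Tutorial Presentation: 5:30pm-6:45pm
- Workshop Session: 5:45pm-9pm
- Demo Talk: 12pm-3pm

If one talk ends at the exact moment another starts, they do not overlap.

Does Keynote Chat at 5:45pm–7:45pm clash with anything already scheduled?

Yes — it overlaps Tutorial Presentation, Workshop Session

Sponsor Chat: ends 11:30am at or before Keynote Chat starts 5:45pm → clear.
Fireside Discussion: ends 12pm at or before Keynote Chat starts 5:45pm → clear.
Demo Talk: ends 3pm at or before Keynote Chat starts 5:45pm → clear.
Tutorial Presentation: starts 5:30pm before Keynote Chat ends 7:45pm, and ends 6:45pm after Keynote Chat starts 5:45pm → overlap.
Workshop Session: starts 5:45pm before Keynote Chat ends 7:45pm, and ends 9pm after Keynote Chat starts 5:45pm → overlap.
Keynote Chat overlaps Tutorial Presentation, Workshop Session.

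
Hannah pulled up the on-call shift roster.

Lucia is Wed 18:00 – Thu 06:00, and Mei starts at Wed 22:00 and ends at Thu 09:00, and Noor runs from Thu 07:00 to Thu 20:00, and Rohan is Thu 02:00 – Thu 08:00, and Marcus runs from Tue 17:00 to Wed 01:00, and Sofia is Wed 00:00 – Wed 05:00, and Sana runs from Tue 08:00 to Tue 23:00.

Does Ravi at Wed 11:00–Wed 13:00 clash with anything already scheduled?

Sana: ends Tue 23:00 at or before Ravi starts Wed 11:00 → clear.
Marcus: ends Wed 01:00 at or before Ravi starts Wed 11:00 → clear.
Sofia: ends Wed 05:00 at or before Ravi starts Wed 11:00 → clear.
Lucia: starts Wed 18:00 at or after Ravi ends Wed 13:00 → clear.
Mei: starts Wed 22:00 at or after Ravi ends Wed 13:00 → clear.
Rohan: starts Thu 02:00 at or after Ravi ends Wed 13:00 → clear.
Noor: starts Thu 07:00 at or after Ravi ends Wed 13:00 → clear.

No — it doesn't clash with anything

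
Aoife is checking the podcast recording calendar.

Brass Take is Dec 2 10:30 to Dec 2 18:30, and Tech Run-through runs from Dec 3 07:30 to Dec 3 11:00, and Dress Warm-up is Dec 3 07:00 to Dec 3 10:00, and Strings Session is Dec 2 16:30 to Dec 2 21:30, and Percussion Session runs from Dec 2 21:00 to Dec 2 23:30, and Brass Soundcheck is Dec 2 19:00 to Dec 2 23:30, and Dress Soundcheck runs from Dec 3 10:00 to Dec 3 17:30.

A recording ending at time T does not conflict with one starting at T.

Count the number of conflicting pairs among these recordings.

Sorted by start: Brass Take, Strings Session, Brass Soundcheck, Percussion Session, Dress Warm-up, Tech Run-through, Dress Soundcheck.
Strings Session starts before Brass Take ends → Brass Take and Strings Session overlap.
Brass Soundcheck starts after Brass Take ends, so Brass Take has no further overlaps.
Brass Soundcheck starts before Strings Session ends → Strings Session and Brass Soundcheck overlap.
Percussion Session starts before Strings Session ends → Strings Session and Percussion Session overlap.
Dress Warm-up starts after Strings Session ends, so Strings Session has no further overlaps.
Percussion Session starts before Brass Soundcheck ends → Brass Soundcheck and Percussion Session overlap.
Dress Warm-up starts after Brass Soundcheck ends, so Brass Soundcheck has no further overlaps.
Dress Warm-up starts after Percussion Session ends, so Percussion Session has no further overlaps.
Tech Run-through starts before Dress Warm-up ends → Dress Warm-up and Tech Run-through overlap.
Dress Soundcheck starts exactly when Dress Warm-up ends (back-to-back, no overlap).
Dress Soundcheck starts before Tech Run-through ends → Tech Run-through and Dress Soundcheck overlap.
Overlapping pairs: Brass Soundcheck & Percussion Session, Brass Soundcheck & Strings Session, Brass Take & Strings Session, Dress Soundcheck & Tech Run-through, Dress Warm-up & Tech Run-through, Percussion Session & Strings Session — 6 in total.

6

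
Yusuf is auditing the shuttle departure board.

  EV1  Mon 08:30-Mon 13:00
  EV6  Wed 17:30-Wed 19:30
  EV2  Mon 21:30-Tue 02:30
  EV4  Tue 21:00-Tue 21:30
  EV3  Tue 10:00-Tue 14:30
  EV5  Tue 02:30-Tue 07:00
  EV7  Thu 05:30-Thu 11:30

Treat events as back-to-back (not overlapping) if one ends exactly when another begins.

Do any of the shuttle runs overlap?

Sorted by start: EV1, EV2, EV5, EV3, EV4, EV6, EV7.
EV2 starts after EV1 ends, so nothing later overlaps EV1 either.
EV5 starts exactly when EV2 ends (back-to-back, no overlap), so nothing later overlaps EV2 either.
EV3 starts after EV5 ends, so nothing later overlaps EV5 either.
EV4 starts after EV3 ends, so nothing later overlaps EV3 either.
EV6 starts after EV4 ends, so nothing later overlaps EV4 either.
EV7 starts after EV6 ends.
Every pair is clear; the schedule has no overlaps.

No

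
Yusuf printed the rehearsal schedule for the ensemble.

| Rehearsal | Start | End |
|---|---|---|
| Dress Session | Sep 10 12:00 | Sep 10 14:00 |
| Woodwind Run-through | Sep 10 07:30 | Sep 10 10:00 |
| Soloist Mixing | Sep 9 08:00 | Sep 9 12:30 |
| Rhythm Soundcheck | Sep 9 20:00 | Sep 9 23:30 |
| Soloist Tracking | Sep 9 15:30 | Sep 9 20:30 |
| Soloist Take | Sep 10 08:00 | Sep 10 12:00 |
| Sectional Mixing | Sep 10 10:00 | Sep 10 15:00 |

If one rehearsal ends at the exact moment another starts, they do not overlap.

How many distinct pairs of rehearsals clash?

4

Sorted by start: Soloist Mixing, Soloist Tracking, Rhythm Soundcheck, Woodwind Run-through, Soloist Take, Sectional Mixing, Dress Session.
Soloist Tracking starts after Soloist Mixing ends; Soloist Mixing is clear from here.
Rhythm Soundcheck starts before Soloist Tracking ends → Soloist Tracking and Rhythm Soundcheck overlap.
Woodwind Run-through starts after Soloist Tracking ends; Soloist Tracking is clear from here.
Woodwind Run-through starts after Rhythm Soundcheck ends; Rhythm Soundcheck is clear from here.
Soloist Take starts before Woodwind Run-through ends → Woodwind Run-through and Soloist Take overlap.
Sectional Mixing starts exactly when Woodwind Run-through ends (back-to-back, no overlap); Woodwind Run-through is clear from here.
Sectional Mixing starts before Soloist Take ends → Soloist Take and Sectional Mixing overlap.
Dress Session starts exactly when Soloist Take ends (back-to-back, no overlap).
Dress Session starts before Sectional Mixing ends → Sectional Mixing and Dress Session overlap.
Overlapping pairs: Dress Session & Sectional Mixing, Rhythm Soundcheck & Soloist Tracking, Sectional Mixing & Soloist Take, Soloist Take & Woodwind Run-through — 4 in total.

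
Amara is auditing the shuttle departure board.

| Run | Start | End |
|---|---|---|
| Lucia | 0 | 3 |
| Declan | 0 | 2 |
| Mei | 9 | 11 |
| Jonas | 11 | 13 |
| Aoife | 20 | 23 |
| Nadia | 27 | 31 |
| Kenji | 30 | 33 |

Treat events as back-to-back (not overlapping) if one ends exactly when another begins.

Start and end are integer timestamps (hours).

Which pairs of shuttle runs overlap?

Declan & Lucia, Kenji & Nadia

Sorted by start: Lucia, Declan, Mei, Jonas, Aoife, Nadia, Kenji.
Declan starts before Lucia ends → Lucia and Declan overlap.
Mei starts after Lucia ends, so nothing later overlaps Lucia either.
Mei starts after Declan ends, so nothing later overlaps Declan either.
Jonas starts exactly when Mei ends (back-to-back, no overlap), so nothing later overlaps Mei either.
Aoife starts after Jonas ends, so nothing later overlaps Jonas either.
Nadia starts after Aoife ends, so nothing later overlaps Aoife either.
Kenji starts before Nadia ends → Nadia and Kenji overlap.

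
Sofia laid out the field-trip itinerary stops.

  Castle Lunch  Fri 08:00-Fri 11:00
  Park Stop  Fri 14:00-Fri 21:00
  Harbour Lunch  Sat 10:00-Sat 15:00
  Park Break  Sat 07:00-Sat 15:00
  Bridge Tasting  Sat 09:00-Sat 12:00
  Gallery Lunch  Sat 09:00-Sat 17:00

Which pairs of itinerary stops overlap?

Bridge Tasting & Gallery Lunch, Bridge Tasting & Harbour Lunch, Bridge Tasting & Park Break, Gallery Lunch & Harbour Lunch, Gallery Lunch & Park Break, Harbour Lunch & Park Break

Sorted by start: Castle Lunch, Park Stop, Park Break, Bridge Tasting, Gallery Lunch, Harbour Lunch.
Park Stop starts after Castle Lunch ends — done with Castle Lunch.
Park Break starts after Park Stop ends — done with Park Stop.
Bridge Tasting starts before Park Break ends → Park Break and Bridge Tasting overlap.
Gallery Lunch starts before Park Break ends → Park Break and Gallery Lunch overlap.
Harbour Lunch starts before Park Break ends → Park Break and Harbour Lunch overlap.
Gallery Lunch starts before Bridge Tasting ends → Bridge Tasting and Gallery Lunch overlap.
Harbour Lunch starts before Bridge Tasting ends → Bridge Tasting and Harbour Lunch overlap.
Harbour Lunch starts before Gallery Lunch ends → Gallery Lunch and Harbour Lunch overlap.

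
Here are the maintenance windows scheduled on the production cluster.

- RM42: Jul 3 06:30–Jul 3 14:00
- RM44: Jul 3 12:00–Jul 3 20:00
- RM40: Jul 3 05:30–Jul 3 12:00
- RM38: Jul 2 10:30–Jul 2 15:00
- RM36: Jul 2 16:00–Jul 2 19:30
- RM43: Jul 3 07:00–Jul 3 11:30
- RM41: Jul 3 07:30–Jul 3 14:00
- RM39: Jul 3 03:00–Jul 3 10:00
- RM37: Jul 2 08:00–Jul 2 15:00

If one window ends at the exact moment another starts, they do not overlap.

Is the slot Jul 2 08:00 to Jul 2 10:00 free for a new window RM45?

No — it overlaps RM37

RM37: starts Jul 2 08:00 before RM45 ends Jul 2 10:00, and ends Jul 2 15:00 after RM45 starts Jul 2 08:00 → overlap.
RM38: starts Jul 2 10:30 at or after RM45 ends Jul 2 10:00 → clear.
RM36: starts Jul 2 16:00 at or after RM45 ends Jul 2 10:00 → clear.
RM39: starts Jul 3 03:00 at or after RM45 ends Jul 2 10:00 → clear.
RM40: starts Jul 3 05:30 at or after RM45 ends Jul 2 10:00 → clear.
RM42: starts Jul 3 06:30 at or after RM45 ends Jul 2 10:00 → clear.
RM43: starts Jul 3 07:00 at or after RM45 ends Jul 2 10:00 → clear.
RM41: starts Jul 3 07:30 at or after RM45 ends Jul 2 10:00 → clear.
RM44: starts Jul 3 12:00 at or after RM45 ends Jul 2 10:00 → clear.
RM45 overlaps RM37.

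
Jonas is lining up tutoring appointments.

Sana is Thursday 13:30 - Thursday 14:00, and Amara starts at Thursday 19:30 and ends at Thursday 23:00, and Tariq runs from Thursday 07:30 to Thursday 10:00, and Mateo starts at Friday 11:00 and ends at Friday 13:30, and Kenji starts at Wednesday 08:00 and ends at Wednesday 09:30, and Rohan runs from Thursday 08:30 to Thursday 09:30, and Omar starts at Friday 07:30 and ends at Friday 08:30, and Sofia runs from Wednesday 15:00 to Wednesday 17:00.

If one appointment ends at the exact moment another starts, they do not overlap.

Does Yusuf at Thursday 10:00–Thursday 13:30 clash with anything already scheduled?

No — it doesn't clash with anything

Kenji: ends Wednesday 09:30 at or before Yusuf starts Thursday 10:00 → clear.
Sofia: ends Wednesday 17:00 at or before Yusuf starts Thursday 10:00 → clear.
Tariq: ends Thursday 10:00 at or before Yusuf starts Thursday 10:00 → clear.
Rohan: ends Thursday 09:30 at or before Yusuf starts Thursday 10:00 → clear.
Sana: starts Thursday 13:30 at or after Yusuf ends Thursday 13:30 → clear.
Amara: starts Thursday 19:30 at or after Yusuf ends Thursday 13:30 → clear.
Omar: starts Friday 07:30 at or after Yusuf ends Thursday 13:30 → clear.
Mateo: starts Friday 11:00 at or after Yusuf ends Thursday 13:30 → clear.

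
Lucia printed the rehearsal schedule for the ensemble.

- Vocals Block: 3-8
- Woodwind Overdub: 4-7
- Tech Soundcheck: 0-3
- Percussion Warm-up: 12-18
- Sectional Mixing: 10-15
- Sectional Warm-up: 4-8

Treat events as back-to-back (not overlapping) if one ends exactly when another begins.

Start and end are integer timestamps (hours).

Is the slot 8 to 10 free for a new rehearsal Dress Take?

Yes — the slot is free

Tech Soundcheck: ends 3 at or before Dress Take starts 8 → clear.
Vocals Block: ends 8 at or before Dress Take starts 8 → clear.
Sectional Warm-up: ends 8 at or before Dress Take starts 8 → clear.
Woodwind Overdub: ends 7 at or before Dress Take starts 8 → clear.
Sectional Mixing: starts 10 at or after Dress Take ends 10 → clear.
Percussion Warm-up: starts 12 at or after Dress Take ends 10 → clear.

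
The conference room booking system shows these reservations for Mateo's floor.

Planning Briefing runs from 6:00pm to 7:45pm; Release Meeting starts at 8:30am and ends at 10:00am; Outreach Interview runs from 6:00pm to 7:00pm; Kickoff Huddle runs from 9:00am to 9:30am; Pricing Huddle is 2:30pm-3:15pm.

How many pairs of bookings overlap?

2

Sorted by start: Release Meeting, Kickoff Huddle, Pricing Huddle, Outreach Interview, Planning Briefing.
Kickoff Huddle starts before Release Meeting ends → Release Meeting and Kickoff Huddle overlap.
Pricing Huddle starts after Release Meeting ends, so Release Meeting has no further overlaps.
Pricing Huddle starts after Kickoff Huddle ends, so Kickoff Huddle has no further overlaps.
Outreach Interview starts after Pricing Huddle ends, so Pricing Huddle has no further overlaps.
Planning Briefing starts before Outreach Interview ends → Outreach Interview and Planning Briefing overlap.
Overlapping pairs: Kickoff Huddle & Release Meeting, Outreach Interview & Planning Briefing — 2 in total.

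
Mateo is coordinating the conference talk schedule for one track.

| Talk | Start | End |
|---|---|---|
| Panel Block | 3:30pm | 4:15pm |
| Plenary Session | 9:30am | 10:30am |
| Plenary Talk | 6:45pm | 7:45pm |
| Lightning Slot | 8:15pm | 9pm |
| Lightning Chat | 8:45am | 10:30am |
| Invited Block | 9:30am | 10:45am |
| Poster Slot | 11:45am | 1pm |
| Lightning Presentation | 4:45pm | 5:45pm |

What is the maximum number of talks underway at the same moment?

Sweep the timeline, counting +1 at each start and −1 at each end (ends before starts at a tie):
8:45am start Lightning Chat → 1
9:30am start Invited Block → 2
9:30am start Plenary Session → 3
10:30am end Lightning Chat → 2
10:30am end Plenary Session → 1
10:45am end Invited Block → 0
11:45am start Poster Slot → 1
1pm end Poster Slot → 0
3:30pm start Panel Block → 1
4:15pm end Panel Block → 0
4:45pm start Lightning Presentation → 1
5:45pm end Lightning Presentation → 0
6:45pm start Plenary Talk → 1
7:45pm end Plenary Talk → 0
8:15pm start Lightning Slot → 1
9pm end Lightning Slot → 0
Peak is 3, at 9:30am (Invited Block, Lightning Chat, Plenary Session).

3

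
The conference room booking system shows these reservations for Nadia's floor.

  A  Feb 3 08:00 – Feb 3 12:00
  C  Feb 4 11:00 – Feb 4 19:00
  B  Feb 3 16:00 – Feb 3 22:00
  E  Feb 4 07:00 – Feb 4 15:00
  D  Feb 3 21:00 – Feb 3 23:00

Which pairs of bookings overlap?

Sorted by start: A, B, D, E, C.
B starts after A ends — done with A.
D starts before B ends → B and D overlap.
E starts after B ends — done with B.
E starts after D ends — done with D.
C starts before E ends → E and C overlap.

B & D, C & E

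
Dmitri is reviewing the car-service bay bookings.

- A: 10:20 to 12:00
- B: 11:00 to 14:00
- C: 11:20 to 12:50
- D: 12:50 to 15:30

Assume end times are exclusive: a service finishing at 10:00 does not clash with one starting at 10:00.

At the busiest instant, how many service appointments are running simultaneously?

3

Sweep the timeline, counting +1 at each start and −1 at each end (ends before starts at a tie):
10:20 start A → 1
11:00 start B → 2
11:20 start C → 3
12:00 end A → 2
12:50 end C → 1
12:50 start D → 2
14:00 end B → 1
15:30 end D → 0
Peak is 3, at 11:20 (A, B, C).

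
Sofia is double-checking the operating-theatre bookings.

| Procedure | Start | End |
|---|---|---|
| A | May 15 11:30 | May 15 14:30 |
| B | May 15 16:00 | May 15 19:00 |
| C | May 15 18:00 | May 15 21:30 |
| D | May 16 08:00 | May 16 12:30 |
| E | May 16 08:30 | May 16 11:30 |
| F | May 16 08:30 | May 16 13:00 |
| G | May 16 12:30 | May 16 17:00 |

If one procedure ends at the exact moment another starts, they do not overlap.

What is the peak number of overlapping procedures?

3

Sort all start/end points and keep a running count:
May 15 11:30 start A → 1
May 15 14:30 end A → 0
May 15 16:00 start B → 1
May 15 18:00 start C → 2
May 15 19:00 end B → 1
May 15 21:30 end C → 0
May 16 08:00 start D → 1
May 16 08:30 start E → 2
May 16 08:30 start F → 3
May 16 11:30 end E → 2
May 16 12:30 end D → 1
May 16 12:30 start G → 2
May 16 13:00 end F → 1
May 16 17:00 end G → 0
Peak is 3, at May 16 08:30 (D, E, F).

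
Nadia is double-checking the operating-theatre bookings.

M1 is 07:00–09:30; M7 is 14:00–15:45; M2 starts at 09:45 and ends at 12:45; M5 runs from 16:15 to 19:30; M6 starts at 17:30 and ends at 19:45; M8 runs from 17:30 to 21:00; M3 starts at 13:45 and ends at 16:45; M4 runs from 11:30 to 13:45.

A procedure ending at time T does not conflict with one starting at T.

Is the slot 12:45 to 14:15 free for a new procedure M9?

M1: ends 09:30 at or before M9 starts 12:45 → clear.
M2: ends 12:45 at or before M9 starts 12:45 → clear.
M4: starts 11:30 before M9 ends 14:15, and ends 13:45 after M9 starts 12:45 → overlap.
M3: starts 13:45 before M9 ends 14:15, and ends 16:45 after M9 starts 12:45 → overlap.
M7: starts 14:00 before M9 ends 14:15, and ends 15:45 after M9 starts 12:45 → overlap.
M5: starts 16:15 at or after M9 ends 14:15 → clear.
M6: starts 17:30 at or after M9 ends 14:15 → clear.
M8: starts 17:30 at or after M9 ends 14:15 → clear.
M9 overlaps M3, M4, M7.

No — it overlaps M3, M4, M7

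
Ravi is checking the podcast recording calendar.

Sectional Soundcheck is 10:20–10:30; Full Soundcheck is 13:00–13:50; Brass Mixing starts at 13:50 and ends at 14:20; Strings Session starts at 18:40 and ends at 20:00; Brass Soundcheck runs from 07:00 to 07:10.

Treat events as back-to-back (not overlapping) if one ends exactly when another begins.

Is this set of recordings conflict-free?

Two intervals overlap when each starts before the other ends.
Sorted by start: Brass Soundcheck, Sectional Soundcheck, Full Soundcheck, Brass Mixing, Strings Session.
Sectional Soundcheck starts after Brass Soundcheck ends, so Brass Soundcheck has no further overlaps.
Full Soundcheck starts after Sectional Soundcheck ends, so Sectional Soundcheck has no further overlaps.
Brass Mixing starts exactly when Full Soundcheck ends (back-to-back, no overlap), so Full Soundcheck has no further overlaps.
Strings Session starts after Brass Mixing ends.
Every pair is clear; the schedule has no overlaps.

Yes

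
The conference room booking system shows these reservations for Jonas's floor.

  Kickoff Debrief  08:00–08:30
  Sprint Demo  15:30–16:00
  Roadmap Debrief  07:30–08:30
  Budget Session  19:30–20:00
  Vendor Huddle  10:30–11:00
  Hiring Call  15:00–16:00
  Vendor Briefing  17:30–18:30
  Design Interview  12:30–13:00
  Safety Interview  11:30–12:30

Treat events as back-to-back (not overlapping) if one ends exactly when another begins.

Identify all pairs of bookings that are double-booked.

Hiring Call & Sprint Demo, Kickoff Debrief & Roadmap Debrief

Sorted by start: Roadmap Debrief, Kickoff Debrief, Vendor Huddle, Safety Interview, Design Interview, Hiring Call, Sprint Demo, Vendor Briefing, Budget Session.
Kickoff Debrief starts before Roadmap Debrief ends → Roadmap Debrief and Kickoff Debrief overlap.
Vendor Huddle starts after Roadmap Debrief ends, so nothing later overlaps Roadmap Debrief either.
Vendor Huddle starts after Kickoff Debrief ends, so nothing later overlaps Kickoff Debrief either.
Safety Interview starts after Vendor Huddle ends, so nothing later overlaps Vendor Huddle either.
Design Interview starts exactly when Safety Interview ends (back-to-back, no overlap), so nothing later overlaps Safety Interview either.
Hiring Call starts after Design Interview ends, so nothing later overlaps Design Interview either.
Sprint Demo starts before Hiring Call ends → Hiring Call and Sprint Demo overlap.
Vendor Briefing starts after Hiring Call ends, so nothing later overlaps Hiring Call either.
Vendor Briefing starts after Sprint Demo ends, so nothing later overlaps Sprint Demo either.
Budget Session starts after Vendor Briefing ends.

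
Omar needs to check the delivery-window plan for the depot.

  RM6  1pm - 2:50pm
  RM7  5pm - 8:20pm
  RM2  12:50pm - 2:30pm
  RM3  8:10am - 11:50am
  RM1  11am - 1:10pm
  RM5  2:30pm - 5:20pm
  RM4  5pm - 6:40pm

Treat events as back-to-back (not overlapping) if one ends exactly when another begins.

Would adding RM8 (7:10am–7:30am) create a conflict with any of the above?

No — it doesn't clash with anything

RM3: starts 8:10am at or after RM8 ends 7:30am → clear.
RM1: starts 11am at or after RM8 ends 7:30am → clear.
RM2: starts 12:50pm at or after RM8 ends 7:30am → clear.
RM6: starts 1pm at or after RM8 ends 7:30am → clear.
RM5: starts 2:30pm at or after RM8 ends 7:30am → clear.
RM4: starts 5pm at or after RM8 ends 7:30am → clear.
RM7: starts 5pm at or after RM8 ends 7:30am → clear.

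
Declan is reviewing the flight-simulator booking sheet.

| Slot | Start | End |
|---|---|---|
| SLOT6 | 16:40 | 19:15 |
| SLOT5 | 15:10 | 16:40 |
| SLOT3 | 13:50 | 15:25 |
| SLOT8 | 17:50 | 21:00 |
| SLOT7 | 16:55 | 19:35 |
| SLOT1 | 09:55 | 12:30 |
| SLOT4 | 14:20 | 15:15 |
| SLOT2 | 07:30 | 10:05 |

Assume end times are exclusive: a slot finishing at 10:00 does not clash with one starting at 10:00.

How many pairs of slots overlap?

Two intervals overlap when each starts before the other ends.
Sorted by start: SLOT2, SLOT1, SLOT3, SLOT4, SLOT5, SLOT6, SLOT7, SLOT8.
SLOT1 starts before SLOT2 ends → SLOT2 and SLOT1 overlap.
SLOT3 starts after SLOT2 ends, so SLOT2 has no further overlaps.
SLOT3 starts after SLOT1 ends, so SLOT1 has no further overlaps.
SLOT4 starts before SLOT3 ends → SLOT3 and SLOT4 overlap.
SLOT5 starts before SLOT3 ends → SLOT3 and SLOT5 overlap.
SLOT6 starts after SLOT3 ends, so SLOT3 has no further overlaps.
SLOT5 starts before SLOT4 ends → SLOT4 and SLOT5 overlap.
SLOT6 starts after SLOT4 ends, so SLOT4 has no further overlaps.
SLOT6 starts exactly when SLOT5 ends (back-to-back, no overlap), so SLOT5 has no further overlaps.
SLOT7 starts before SLOT6 ends → SLOT6 and SLOT7 overlap.
SLOT8 starts before SLOT6 ends → SLOT6 and SLOT8 overlap.
SLOT8 starts before SLOT7 ends → SLOT7 and SLOT8 overlap.
Overlapping pairs: SLOT1 & SLOT2, SLOT3 & SLOT4, SLOT3 & SLOT5, SLOT4 & SLOT5, SLOT6 & SLOT7, SLOT6 & SLOT8, SLOT7 & SLOT8 — 7 in total.

7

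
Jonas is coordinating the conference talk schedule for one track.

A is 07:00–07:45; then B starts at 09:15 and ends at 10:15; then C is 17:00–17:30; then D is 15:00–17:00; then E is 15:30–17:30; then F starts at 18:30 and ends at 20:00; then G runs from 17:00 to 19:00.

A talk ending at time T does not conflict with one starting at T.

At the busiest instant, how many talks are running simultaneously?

Sweep the timeline, counting +1 at each start and −1 at each end (ends before starts at a tie):
07:00 start A → 1
07:45 end A → 0
09:15 start B → 1
10:15 end B → 0
15:00 start D → 1
15:30 start E → 2
17:00 end D → 1
17:00 start C → 2
17:00 start G → 3
17:30 end C → 2
17:30 end E → 1
18:30 start F → 2
19:00 end G → 1
20:00 end F → 0
Peak is 3, at 17:00 (C, E, G).

3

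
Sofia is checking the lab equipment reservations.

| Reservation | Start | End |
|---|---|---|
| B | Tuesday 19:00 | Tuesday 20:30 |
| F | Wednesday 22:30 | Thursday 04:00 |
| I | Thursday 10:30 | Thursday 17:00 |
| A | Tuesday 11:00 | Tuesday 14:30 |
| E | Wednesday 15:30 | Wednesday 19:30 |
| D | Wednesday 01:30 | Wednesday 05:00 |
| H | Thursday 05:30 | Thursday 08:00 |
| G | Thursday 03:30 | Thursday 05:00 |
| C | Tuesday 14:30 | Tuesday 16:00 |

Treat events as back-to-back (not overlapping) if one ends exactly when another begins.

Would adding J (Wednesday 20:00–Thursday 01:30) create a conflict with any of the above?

A: ends Tuesday 14:30 at or before J starts Wednesday 20:00 → clear.
C: ends Tuesday 16:00 at or before J starts Wednesday 20:00 → clear.
B: ends Tuesday 20:30 at or before J starts Wednesday 20:00 → clear.
D: ends Wednesday 05:00 at or before J starts Wednesday 20:00 → clear.
E: ends Wednesday 19:30 at or before J starts Wednesday 20:00 → clear.
F: starts Wednesday 22:30 before J ends Thursday 01:30, and ends Thursday 04:00 after J starts Wednesday 20:00 → overlap.
G: starts Thursday 03:30 at or after J ends Thursday 01:30 → clear.
H: starts Thursday 05:30 at or after J ends Thursday 01:30 → clear.
I: starts Thursday 10:30 at or after J ends Thursday 01:30 → clear.
J overlaps F.

Yes — it overlaps F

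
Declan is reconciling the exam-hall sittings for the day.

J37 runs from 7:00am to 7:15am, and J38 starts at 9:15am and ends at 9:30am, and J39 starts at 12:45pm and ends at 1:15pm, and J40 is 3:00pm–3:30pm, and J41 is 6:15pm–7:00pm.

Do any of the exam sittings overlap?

No

Sorted by start: J37, J38, J39, J40, J41.
J38 starts after J37 ends, so nothing later overlaps J37 either.
J39 starts after J38 ends, so nothing later overlaps J38 either.
J40 starts after J39 ends, so nothing later overlaps J39 either.
J41 starts after J40 ends.
Every pair is clear; the schedule has no overlaps.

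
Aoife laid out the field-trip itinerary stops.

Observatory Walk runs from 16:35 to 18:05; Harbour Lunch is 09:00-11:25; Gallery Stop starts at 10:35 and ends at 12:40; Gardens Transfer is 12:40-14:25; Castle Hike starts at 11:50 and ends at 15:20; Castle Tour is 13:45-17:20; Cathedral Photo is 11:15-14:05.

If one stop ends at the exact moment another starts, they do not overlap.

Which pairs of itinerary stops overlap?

Castle Hike & Castle Tour, Castle Hike & Cathedral Photo, Castle Hike & Gallery Stop, Castle Hike & Gardens Transfer, Castle Tour & Cathedral Photo, Castle Tour & Gardens Transfer, Castle Tour & Observatory Walk, Cathedral Photo & Gallery Stop, Cathedral Photo & Gardens Transfer, Cathedral Photo & Harbour Lunch, Gallery Stop & Harbour Lunch

Sorted by start: Harbour Lunch, Gallery Stop, Cathedral Photo, Castle Hike, Gardens Transfer, Castle Tour, Observatory Walk.
Gallery Stop starts before Harbour Lunch ends → Harbour Lunch and Gallery Stop overlap.
Cathedral Photo starts before Harbour Lunch ends → Harbour Lunch and Cathedral Photo overlap.
Castle Hike starts after Harbour Lunch ends — done with Harbour Lunch.
Cathedral Photo starts before Gallery Stop ends → Gallery Stop and Cathedral Photo overlap.
Castle Hike starts before Gallery Stop ends → Gallery Stop and Castle Hike overlap.
Gardens Transfer starts exactly when Gallery Stop ends (back-to-back, no overlap) — done with Gallery Stop.
Castle Hike starts before Cathedral Photo ends → Cathedral Photo and Castle Hike overlap.
Gardens Transfer starts before Cathedral Photo ends → Cathedral Photo and Gardens Transfer overlap.
Castle Tour starts before Cathedral Photo ends → Cathedral Photo and Castle Tour overlap.
Observatory Walk starts after Cathedral Photo ends.
Gardens Transfer starts before Castle Hike ends → Castle Hike and Gardens Transfer overlap.
Castle Tour starts before Castle Hike ends → Castle Hike and Castle Tour overlap.
Observatory Walk starts after Castle Hike ends.
Castle Tour starts before Gardens Transfer ends → Gardens Transfer and Castle Tour overlap.
Observatory Walk starts after Gardens Transfer ends.
Observatory Walk starts before Castle Tour ends → Castle Tour and Observatory Walk overlap.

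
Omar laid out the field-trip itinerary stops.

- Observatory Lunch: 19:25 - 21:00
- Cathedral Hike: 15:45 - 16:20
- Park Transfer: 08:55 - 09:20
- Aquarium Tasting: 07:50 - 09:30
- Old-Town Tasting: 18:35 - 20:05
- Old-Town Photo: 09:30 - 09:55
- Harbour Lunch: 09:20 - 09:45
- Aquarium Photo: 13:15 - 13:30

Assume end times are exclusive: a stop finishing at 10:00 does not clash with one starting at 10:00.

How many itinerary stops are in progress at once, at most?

Sweep the timeline, counting +1 at each start and −1 at each end (ends before starts at a tie):
07:50 start Aquarium Tasting → 1
08:55 start Park Transfer → 2
09:20 end Park Transfer → 1
09:20 start Harbour Lunch → 2
09:30 end Aquarium Tasting → 1
09:30 start Old-Town Photo → 2
09:45 end Harbour Lunch → 1
09:55 end Old-Town Photo → 0
13:15 start Aquarium Photo → 1
13:30 end Aquarium Photo → 0
15:45 start Cathedral Hike → 1
16:20 end Cathedral Hike → 0
18:35 start Old-Town Tasting → 1
19:25 start Observatory Lunch → 2
20:05 end Old-Town Tasting → 1
21:00 end Observatory Lunch → 0
Peak is 2, at 08:55 (Aquarium Tasting, Park Transfer).

2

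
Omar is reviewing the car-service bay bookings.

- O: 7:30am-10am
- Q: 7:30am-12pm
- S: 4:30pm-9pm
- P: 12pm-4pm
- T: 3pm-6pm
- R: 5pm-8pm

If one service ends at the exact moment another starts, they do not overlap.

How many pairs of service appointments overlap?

5

Sorted by start: O, Q, P, T, S, R.
Q starts before O ends → O and Q overlap.
P starts after O ends, so O has no further overlaps.
P starts exactly when Q ends (back-to-back, no overlap), so Q has no further overlaps.
T starts before P ends → P and T overlap.
S starts after P ends, so P has no further overlaps.
S starts before T ends → T and S overlap.
R starts before T ends → T and R overlap.
R starts before S ends → S and R overlap.
Overlapping pairs: O & Q, P & T, R & S, R & T, S & T — 5 in total.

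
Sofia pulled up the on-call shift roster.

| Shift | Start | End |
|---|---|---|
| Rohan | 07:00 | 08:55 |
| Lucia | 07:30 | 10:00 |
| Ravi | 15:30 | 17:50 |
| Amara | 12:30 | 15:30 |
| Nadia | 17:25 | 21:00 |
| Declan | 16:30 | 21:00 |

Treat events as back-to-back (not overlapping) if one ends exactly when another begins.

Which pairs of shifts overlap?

Sorted by start: Rohan, Lucia, Amara, Ravi, Declan, Nadia.
Lucia starts before Rohan ends → Rohan and Lucia overlap.
Amara starts after Rohan ends — done with Rohan.
Amara starts after Lucia ends — done with Lucia.
Ravi starts exactly when Amara ends (back-to-back, no overlap) — done with Amara.
Declan starts before Ravi ends → Ravi and Declan overlap.
Nadia starts before Ravi ends → Ravi and Nadia overlap.
Nadia starts before Declan ends → Declan and Nadia overlap.

Declan & Nadia, Declan & Ravi, Lucia & Rohan, Nadia & Ravi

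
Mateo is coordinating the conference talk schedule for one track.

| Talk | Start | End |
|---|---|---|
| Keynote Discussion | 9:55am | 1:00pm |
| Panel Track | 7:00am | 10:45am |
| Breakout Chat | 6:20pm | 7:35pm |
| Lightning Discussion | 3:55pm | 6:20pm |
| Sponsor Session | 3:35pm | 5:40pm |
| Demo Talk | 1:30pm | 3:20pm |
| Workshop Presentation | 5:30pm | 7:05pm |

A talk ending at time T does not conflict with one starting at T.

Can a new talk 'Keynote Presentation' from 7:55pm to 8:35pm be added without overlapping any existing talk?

Yes — the slot is free

Panel Track: ends 10:45am at or before Keynote Presentation starts 7:55pm → clear.
Keynote Discussion: ends 1:00pm at or before Keynote Presentation starts 7:55pm → clear.
Demo Talk: ends 3:20pm at or before Keynote Presentation starts 7:55pm → clear.
Sponsor Session: ends 5:40pm at or before Keynote Presentation starts 7:55pm → clear.
Lightning Discussion: ends 6:20pm at or before Keynote Presentation starts 7:55pm → clear.
Workshop Presentation: ends 7:05pm at or before Keynote Presentation starts 7:55pm → clear.
Breakout Chat: ends 7:35pm at or before Keynote Presentation starts 7:55pm → clear.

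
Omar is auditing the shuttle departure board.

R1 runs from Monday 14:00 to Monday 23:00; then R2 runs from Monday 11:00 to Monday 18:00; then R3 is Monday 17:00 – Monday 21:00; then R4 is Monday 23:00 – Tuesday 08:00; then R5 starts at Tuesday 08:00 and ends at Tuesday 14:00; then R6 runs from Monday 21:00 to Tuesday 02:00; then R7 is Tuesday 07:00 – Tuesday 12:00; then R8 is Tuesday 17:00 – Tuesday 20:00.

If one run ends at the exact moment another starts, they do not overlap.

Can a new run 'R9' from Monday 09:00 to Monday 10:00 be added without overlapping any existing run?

R2: starts Monday 11:00 at or after R9 ends Monday 10:00 → clear.
R1: starts Monday 14:00 at or after R9 ends Monday 10:00 → clear.
R3: starts Monday 17:00 at or after R9 ends Monday 10:00 → clear.
R6: starts Monday 21:00 at or after R9 ends Monday 10:00 → clear.
R4: starts Monday 23:00 at or after R9 ends Monday 10:00 → clear.
R7: starts Tuesday 07:00 at or after R9 ends Monday 10:00 → clear.
R5: starts Tuesday 08:00 at or after R9 ends Monday 10:00 → clear.
R8: starts Tuesday 17:00 at or after R9 ends Monday 10:00 → clear.

Yes — the slot is free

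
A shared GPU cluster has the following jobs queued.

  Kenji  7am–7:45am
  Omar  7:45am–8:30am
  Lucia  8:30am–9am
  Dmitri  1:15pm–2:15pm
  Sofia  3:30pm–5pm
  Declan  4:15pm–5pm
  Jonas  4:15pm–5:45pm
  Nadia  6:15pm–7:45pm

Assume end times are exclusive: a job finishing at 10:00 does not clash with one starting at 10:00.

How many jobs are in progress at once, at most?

3

Sort all start/end points and keep a running count:
7am start Kenji → 1
7:45am end Kenji → 0
7:45am start Omar → 1
8:30am end Omar → 0
8:30am start Lucia → 1
9am end Lucia → 0
1:15pm start Dmitri → 1
2:15pm end Dmitri → 0
3:30pm start Sofia → 1
4:15pm start Declan → 2
4:15pm start Jonas → 3
5pm end Declan → 2
5pm end Sofia → 1
5:45pm end Jonas → 0
6:15pm start Nadia → 1
7:45pm end Nadia → 0
Peak is 3, at 4:15pm (Declan, Jonas, Sofia).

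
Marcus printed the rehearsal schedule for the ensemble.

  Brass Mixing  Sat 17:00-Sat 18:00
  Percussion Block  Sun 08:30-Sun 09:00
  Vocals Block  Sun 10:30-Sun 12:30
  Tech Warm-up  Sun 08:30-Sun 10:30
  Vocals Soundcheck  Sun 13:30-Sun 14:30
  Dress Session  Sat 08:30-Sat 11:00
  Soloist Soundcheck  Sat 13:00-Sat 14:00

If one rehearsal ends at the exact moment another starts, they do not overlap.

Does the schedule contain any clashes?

Sorted by start: Dress Session, Soloist Soundcheck, Brass Mixing, Tech Warm-up, Percussion Block, Vocals Block, Vocals Soundcheck.
Soloist Soundcheck starts after Dress Session ends, so Dress Session has no further overlaps.
Brass Mixing starts after Soloist Soundcheck ends, so Soloist Soundcheck has no further overlaps.
Tech Warm-up starts after Brass Mixing ends, so Brass Mixing has no further overlaps.
Percussion Block starts before Tech Warm-up ends → Tech Warm-up and Percussion Block overlap.
That's a conflict, so the schedule is not conflict-free.

Yes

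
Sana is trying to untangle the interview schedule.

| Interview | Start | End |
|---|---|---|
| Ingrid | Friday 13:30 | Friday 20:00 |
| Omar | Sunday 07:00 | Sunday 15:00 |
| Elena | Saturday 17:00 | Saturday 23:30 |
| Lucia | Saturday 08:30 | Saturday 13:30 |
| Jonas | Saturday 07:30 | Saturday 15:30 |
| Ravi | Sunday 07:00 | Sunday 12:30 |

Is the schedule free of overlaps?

No

Two intervals overlap when each starts before the other ends.
Sorted by start: Ingrid, Jonas, Lucia, Elena, Omar, Ravi.
Jonas starts after Ingrid ends; Ingrid is clear from here.
Lucia starts before Jonas ends → Jonas and Lucia overlap.
That's a conflict, so the schedule is not conflict-free.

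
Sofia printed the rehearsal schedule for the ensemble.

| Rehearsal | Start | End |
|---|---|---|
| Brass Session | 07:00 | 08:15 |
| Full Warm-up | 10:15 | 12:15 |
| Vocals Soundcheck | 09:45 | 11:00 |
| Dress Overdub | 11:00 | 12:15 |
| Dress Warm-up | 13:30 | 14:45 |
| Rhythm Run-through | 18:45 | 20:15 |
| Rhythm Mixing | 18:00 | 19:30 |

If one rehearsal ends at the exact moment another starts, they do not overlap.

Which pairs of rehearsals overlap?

Dress Overdub & Full Warm-up, Full Warm-up & Vocals Soundcheck, Rhythm Mixing & Rhythm Run-through

Two intervals overlap when each starts before the other ends.
Sorted by start: Brass Session, Vocals Soundcheck, Full Warm-up, Dress Overdub, Dress Warm-up, Rhythm Mixing, Rhythm Run-through.
Vocals Soundcheck starts after Brass Session ends — done with Brass Session.
Full Warm-up starts before Vocals Soundcheck ends → Vocals Soundcheck and Full Warm-up overlap.
Dress Overdub starts exactly when Vocals Soundcheck ends (back-to-back, no overlap) — done with Vocals Soundcheck.
Dress Overdub starts before Full Warm-up ends → Full Warm-up and Dress Overdub overlap.
Dress Warm-up starts after Full Warm-up ends — done with Full Warm-up.
Dress Warm-up starts after Dress Overdub ends — done with Dress Overdub.
Rhythm Mixing starts after Dress Warm-up ends — done with Dress Warm-up.
Rhythm Run-through starts before Rhythm Mixing ends → Rhythm Mixing and Rhythm Run-through overlap.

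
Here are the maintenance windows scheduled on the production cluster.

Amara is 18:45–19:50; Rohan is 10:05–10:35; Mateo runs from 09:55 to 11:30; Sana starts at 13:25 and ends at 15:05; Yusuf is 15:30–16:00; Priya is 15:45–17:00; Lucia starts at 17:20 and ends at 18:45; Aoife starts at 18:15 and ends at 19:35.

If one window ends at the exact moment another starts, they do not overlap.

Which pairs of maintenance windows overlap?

Two intervals overlap when each starts before the other ends.
Sorted by start: Mateo, Rohan, Sana, Yusuf, Priya, Lucia, Aoife, Amara.
Rohan starts before Mateo ends → Mateo and Rohan overlap.
Sana starts after Mateo ends, so nothing later overlaps Mateo either.
Sana starts after Rohan ends, so nothing later overlaps Rohan either.
Yusuf starts after Sana ends, so nothing later overlaps Sana either.
Priya starts before Yusuf ends → Yusuf and Priya overlap.
Lucia starts after Yusuf ends, so nothing later overlaps Yusuf either.
Lucia starts after Priya ends, so nothing later overlaps Priya either.
Aoife starts before Lucia ends → Lucia and Aoife overlap.
Amara starts exactly when Lucia ends (back-to-back, no overlap).
Amara starts before Aoife ends → Aoife and Amara overlap.

Amara & Aoife, Aoife & Lucia, Mateo & Rohan, Priya & Yusuf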